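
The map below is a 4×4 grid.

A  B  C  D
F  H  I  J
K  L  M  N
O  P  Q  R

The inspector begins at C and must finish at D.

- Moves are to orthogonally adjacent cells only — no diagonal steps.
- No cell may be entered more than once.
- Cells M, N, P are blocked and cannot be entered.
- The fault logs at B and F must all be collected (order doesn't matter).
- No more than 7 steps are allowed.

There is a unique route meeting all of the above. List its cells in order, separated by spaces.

C B A F H I J D

The 7-move cap with required stops at B, F leaves no slack for detours.
Route from C: 2× left (reaching A), down to F, 3× right (reaching J), up to D — 7 moves in all.
Check: all required cells visited; 7 ≤ 7 moves.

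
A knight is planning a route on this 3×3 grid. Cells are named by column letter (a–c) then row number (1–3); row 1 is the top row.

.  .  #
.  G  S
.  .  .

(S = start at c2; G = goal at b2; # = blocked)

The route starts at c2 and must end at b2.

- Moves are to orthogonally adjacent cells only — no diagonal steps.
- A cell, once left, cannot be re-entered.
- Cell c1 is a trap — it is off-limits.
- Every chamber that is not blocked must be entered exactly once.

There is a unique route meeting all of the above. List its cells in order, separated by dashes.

Need to visit all 8 open cells exactly once, starting at c2 and ending at b2.
Cell a1 has only two open neighbours (a2 and b1), so the path must pass straight through it: one of those is the cell it's entered from and the other is where it exits.
Route from c2: down 1 to c3, left 2 to a3, up 2 to a1, right 1 to b1, down 1 to b2 — 7 moves in all.
Check: all 8 open cells covered.

c2 - c3 - b3 - a3 - a2 - a1 - b1 - b2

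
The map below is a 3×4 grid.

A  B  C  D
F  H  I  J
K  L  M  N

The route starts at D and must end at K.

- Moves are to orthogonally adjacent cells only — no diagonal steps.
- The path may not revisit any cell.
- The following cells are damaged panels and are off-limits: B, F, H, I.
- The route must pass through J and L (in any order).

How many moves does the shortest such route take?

Any route passes through J and L in some order between D and K. Summing Manhattan distances along each leg and taking the cheapest ordering (D → J → L → K) gives a lower bound of 1 + 3 + 1 = 5 moves.
A route of 5 moves achieves this: D → J → N → M → L → K.
Since 5 matches the lower bound, it is optimal.

5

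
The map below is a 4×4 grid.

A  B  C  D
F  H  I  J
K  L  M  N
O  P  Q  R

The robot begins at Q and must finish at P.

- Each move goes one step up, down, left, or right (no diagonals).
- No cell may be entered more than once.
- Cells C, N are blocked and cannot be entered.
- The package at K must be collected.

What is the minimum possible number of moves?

5

Any route passes through K somewhere between Q and P. Summing Manhattan distances along the two legs (Q → K → P) gives a lower bound of 3 + 2 = 5 moves.
A route of 5 moves achieves this: Q → M → L → K → O → P.
Since 5 matches the lower bound, it is optimal.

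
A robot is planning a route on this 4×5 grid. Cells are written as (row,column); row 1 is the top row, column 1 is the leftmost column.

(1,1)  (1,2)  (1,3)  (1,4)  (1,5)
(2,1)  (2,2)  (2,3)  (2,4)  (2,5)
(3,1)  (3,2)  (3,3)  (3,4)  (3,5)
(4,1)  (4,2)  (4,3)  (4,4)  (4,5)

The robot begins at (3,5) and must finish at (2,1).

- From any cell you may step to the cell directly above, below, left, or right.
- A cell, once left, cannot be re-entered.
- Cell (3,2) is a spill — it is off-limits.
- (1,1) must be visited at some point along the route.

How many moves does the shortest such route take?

Any route passes through (1,1) somewhere between (3,5) and (2,1). Summing Manhattan distances along the two legs ((3,5) → (1,1) → (2,1)) gives a lower bound of 6 + 1 = 7 moves.
A route of 7 moves achieves this: (3,5) → (2,5) → (1,5) → (1,4) → (1,3) → (1,2) → (1,1) → (2,1).
Since 7 matches the lower bound, it is optimal.

7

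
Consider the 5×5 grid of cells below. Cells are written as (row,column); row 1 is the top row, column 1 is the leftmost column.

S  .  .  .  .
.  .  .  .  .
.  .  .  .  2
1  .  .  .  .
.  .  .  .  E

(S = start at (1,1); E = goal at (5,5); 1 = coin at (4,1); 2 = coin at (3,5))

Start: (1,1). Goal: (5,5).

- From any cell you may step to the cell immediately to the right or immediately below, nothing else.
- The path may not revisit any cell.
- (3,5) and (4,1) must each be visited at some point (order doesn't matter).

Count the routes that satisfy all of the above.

0

A right/down-only route from (1,1) to (5,5) makes exactly 4 down-moves and 4 right-moves in some order.
With no other constraints that would be C(8,4) = 70 routes.
(4,1) is below but to the left of (3,5): going (3,5) → (4,1) would need a leftward move and (4,1) → (3,5) an upward move, so no right/down-only route can visit both required cells.
No route satisfies every constraint, so the count is 0.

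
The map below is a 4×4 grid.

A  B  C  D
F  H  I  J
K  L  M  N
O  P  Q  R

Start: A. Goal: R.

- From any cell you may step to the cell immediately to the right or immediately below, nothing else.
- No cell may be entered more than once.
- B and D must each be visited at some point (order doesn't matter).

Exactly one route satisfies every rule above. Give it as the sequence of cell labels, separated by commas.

Moves only go right or down, so the column and row indices never decrease.
Route from A: 3× right (reaching D), 3× down (reaching R) — 6 moves in all.
Check: all required cells visited.

A, B, C, D, J, N, R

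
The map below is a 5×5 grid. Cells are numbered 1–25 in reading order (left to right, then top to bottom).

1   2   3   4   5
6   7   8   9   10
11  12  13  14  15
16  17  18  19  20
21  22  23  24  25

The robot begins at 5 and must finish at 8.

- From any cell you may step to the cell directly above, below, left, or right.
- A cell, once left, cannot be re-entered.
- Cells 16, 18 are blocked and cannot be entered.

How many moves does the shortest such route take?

The Manhattan distance from 5 to 8 is |1−2| + |5−3| = 3, so at least 3 moves are needed.
A route of 3 moves achieves this: 5 → 10 → 9 → 8.
Since 3 matches the lower bound, it is optimal.

3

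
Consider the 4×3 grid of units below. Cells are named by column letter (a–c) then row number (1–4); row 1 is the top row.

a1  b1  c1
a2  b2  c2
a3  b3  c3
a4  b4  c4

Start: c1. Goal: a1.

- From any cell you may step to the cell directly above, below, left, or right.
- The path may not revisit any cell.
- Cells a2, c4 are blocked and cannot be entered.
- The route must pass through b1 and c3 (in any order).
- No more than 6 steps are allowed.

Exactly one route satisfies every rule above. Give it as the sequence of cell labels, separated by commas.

Any route must reach b1 and c3 and still end at a1 within 6 moves, so the order of the required stops is forced.
Route from c1: down 2 to c3, left 1 to b3, up 2 to b1, left 1 to a1 — 6 moves in all.
Check: all required cells visited; 6 ≤ 6 moves.

c1, c2, c3, b3, b2, b1, a1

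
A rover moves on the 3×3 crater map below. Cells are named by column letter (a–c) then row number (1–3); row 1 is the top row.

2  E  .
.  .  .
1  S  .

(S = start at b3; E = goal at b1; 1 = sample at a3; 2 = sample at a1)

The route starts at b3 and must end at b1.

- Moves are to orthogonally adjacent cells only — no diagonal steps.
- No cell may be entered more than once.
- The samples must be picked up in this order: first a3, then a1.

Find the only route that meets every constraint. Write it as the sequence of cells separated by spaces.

b3 a3 a2 a1 b1

The waypoints must appear in the order a3, a1, with no cell reused.
Route from b3: left 1 to a3, up 2 to a1, right 1 to b1 — 4 moves in all.
Check: order respected (1 at step 1, 2 at step 3).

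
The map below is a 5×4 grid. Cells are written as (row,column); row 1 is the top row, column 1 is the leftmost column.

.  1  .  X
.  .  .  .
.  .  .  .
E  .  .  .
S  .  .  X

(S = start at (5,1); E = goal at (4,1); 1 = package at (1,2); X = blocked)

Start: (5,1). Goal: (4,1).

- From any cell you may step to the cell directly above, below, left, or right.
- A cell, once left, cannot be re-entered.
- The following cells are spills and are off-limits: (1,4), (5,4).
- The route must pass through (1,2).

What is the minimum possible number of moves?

Any route passes through (1,2) somewhere between (5,1) and (4,1). Summing Manhattan distances along the two legs ((5,1) → (1,2) → (4,1)) gives a lower bound of 5 + 4 = 9 moves.
A route of 9 moves achieves this: (5,1) → (5,2) → (4,2) → (3,2) → (2,2) → (1,2) → (1,1) → (2,1) → (3,1) → (4,1).
Since 9 matches the lower bound, it is optimal.

9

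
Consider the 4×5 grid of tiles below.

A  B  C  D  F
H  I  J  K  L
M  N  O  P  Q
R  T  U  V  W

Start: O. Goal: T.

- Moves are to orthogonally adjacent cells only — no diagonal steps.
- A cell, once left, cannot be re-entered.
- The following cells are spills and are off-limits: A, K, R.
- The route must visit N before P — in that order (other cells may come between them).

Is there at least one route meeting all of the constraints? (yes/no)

One route that works: O → N → I → B → C → D → F → L → Q → P → V → U → T.

yes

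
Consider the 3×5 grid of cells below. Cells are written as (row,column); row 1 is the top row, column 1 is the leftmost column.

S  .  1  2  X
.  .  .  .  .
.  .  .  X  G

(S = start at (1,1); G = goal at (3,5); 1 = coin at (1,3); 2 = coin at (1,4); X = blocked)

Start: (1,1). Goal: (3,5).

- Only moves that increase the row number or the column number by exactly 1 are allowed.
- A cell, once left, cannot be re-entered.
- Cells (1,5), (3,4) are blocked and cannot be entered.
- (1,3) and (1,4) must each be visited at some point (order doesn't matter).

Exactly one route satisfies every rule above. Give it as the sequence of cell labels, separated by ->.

(1,1) -> (1,2) -> (1,3) -> (1,4) -> (2,4) -> (2,5) -> (3,5)

Moves only go right or down, so the column and row indices never decrease.
Route from (1,1): 3× right (reaching (1,4)), down to (2,4), right to (2,5), down to (3,5) — 6 moves in all.
Check: all required cells visited.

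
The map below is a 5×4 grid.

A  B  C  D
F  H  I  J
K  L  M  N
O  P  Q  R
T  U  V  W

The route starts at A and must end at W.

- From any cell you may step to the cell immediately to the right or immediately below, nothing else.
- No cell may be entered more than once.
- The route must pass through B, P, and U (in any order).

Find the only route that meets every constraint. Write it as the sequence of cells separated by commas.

Moves only go right or down, so the column and row indices never decrease.
Route from A: right 1 to B, down 4 to U, right 2 to W — 7 moves in all.
Check: all required cells visited.

A, B, H, L, P, U, V, W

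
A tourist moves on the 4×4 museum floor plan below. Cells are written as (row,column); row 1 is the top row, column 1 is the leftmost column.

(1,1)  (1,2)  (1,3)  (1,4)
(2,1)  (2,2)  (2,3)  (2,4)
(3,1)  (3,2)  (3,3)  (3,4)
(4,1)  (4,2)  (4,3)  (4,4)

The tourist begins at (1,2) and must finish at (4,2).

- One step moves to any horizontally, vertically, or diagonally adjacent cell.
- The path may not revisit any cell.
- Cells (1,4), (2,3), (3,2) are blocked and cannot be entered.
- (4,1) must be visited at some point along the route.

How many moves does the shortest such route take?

Any route passes through (4,1) somewhere between (1,2) and (4,2). Summing Chebyshev distances along the two legs ((1,2) → (4,1) → (4,2)) gives a lower bound of 3 + 1 = 4 moves.
A route of 4 moves achieves this: (1,2) → (2,1) → (3,1) → (4,1) → (4,2).
Since 4 matches the lower bound, it is optimal.

4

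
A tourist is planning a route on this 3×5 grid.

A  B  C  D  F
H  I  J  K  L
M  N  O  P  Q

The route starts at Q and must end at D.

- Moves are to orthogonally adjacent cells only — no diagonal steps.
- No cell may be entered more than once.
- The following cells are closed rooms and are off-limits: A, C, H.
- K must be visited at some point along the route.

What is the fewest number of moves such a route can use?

3

Any route passes through K somewhere between Q and D. Summing Manhattan distances along the two legs (Q → K → D) gives a lower bound of 2 + 1 = 3 moves.
A route of 3 moves achieves this: Q → L → K → D.
Since 3 matches the lower bound, it is optimal.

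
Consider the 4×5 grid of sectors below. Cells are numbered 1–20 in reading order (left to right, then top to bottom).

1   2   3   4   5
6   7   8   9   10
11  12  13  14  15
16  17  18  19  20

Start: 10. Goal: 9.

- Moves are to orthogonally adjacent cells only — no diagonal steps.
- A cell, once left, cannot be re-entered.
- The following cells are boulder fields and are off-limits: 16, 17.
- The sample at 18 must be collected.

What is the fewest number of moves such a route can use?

7

Any route passes through 18 somewhere between 10 and 9. Summing Manhattan distances along the two legs (10 → 18 → 9) gives a lower bound of 4 + 3 = 7 moves.
A route of 7 moves achieves this: 10 → 15 → 20 → 19 → 18 → 13 → 8 → 9.
Since 7 matches the lower bound, it is optimal.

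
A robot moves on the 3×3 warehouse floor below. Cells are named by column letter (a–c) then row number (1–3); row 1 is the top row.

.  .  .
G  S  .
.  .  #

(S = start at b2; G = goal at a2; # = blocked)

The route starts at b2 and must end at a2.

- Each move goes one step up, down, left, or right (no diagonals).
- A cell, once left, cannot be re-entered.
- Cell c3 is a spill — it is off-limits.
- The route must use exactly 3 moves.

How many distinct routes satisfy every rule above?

2

Need simple routes of exactly 3 moves from b2 to a2 (Manhattan distance 1, so 1 moves are spent on a detour and 1 undoing it).
Enumerating: b2 b1 a1 a2 | b2 b3 a3 a2.
That gives 2 routes.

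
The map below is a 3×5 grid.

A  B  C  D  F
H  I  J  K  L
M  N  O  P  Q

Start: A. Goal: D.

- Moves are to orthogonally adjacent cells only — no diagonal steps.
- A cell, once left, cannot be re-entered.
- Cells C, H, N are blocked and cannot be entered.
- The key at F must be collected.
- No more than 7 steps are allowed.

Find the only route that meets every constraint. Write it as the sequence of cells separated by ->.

The budget equals the shortest possible length, so every move has to be on a shortest route through the required cells.
Route from A: right 1 to B, down 1 to I, right 3 to L, up 1 to F, left 1 to D — 7 moves in all.
Check: all required cells visited; 7 ≤ 7 moves.

A -> B -> I -> J -> K -> L -> F -> D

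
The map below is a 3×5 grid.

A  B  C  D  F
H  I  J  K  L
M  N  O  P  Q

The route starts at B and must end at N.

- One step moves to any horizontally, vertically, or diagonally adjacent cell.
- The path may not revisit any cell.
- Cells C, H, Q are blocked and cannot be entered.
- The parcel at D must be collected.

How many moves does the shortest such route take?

Any route passes through D somewhere between B and N. Summing Chebyshev distances along the two legs (B → D → N) gives a lower bound of 2 + 2 = 4 moves.
The shortest route satisfying every rule uses 5 moves: B → J → D → K → O → N.
The bound of 4 isn't tight here; checking systematically, no route of length 4 through 4 satisfies every constraint, so 5 is the minimum.

5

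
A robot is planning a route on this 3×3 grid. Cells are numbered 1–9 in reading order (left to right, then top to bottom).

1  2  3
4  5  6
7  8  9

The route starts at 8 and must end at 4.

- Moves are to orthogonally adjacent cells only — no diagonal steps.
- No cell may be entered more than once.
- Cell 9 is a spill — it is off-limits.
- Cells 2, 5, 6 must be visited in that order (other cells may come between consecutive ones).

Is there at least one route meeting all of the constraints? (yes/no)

Ignoring the required order, 1 revisit-free route from 8 to 4 passes through all of 2, 5, and 6; the waypoint orders that occur are 5 → 6 → 2 (1) — never 2 → 5 → 6.

no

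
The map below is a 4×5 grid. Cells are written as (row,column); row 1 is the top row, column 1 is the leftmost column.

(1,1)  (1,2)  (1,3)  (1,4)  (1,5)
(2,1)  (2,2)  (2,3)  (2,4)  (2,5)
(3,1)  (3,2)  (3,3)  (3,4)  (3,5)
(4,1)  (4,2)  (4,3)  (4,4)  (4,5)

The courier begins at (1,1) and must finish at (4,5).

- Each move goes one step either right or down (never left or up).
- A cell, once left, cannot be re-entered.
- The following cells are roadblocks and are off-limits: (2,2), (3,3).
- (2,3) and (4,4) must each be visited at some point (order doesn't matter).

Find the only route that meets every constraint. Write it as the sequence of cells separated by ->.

Moves only go right or down, so the column and row indices never decrease.
Route from (1,1): 2× right (reaching (1,3)), down to (2,3), right to (2,4), 2× down (reaching (4,4)), right to (4,5) — 7 moves in all.
Check: all required cells visited.

(1,1) -> (1,2) -> (1,3) -> (2,3) -> (2,4) -> (3,4) -> (4,4) -> (4,5)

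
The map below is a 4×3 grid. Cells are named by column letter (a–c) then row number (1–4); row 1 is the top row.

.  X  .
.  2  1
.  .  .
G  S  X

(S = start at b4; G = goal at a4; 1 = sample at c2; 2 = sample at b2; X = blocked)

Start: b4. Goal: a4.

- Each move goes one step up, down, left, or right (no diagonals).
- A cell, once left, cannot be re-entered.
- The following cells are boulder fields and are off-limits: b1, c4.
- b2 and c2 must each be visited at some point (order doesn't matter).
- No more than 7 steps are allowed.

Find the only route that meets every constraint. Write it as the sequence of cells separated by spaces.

b4 b3 c3 c2 b2 a2 a3 a4

Any route must reach b2 and c2 and still end at a4 within 7 moves, so the order of the required stops is forced.
Route from b4: up to b3, right to c3, up to c2, 2× left (reaching a2), 2× down (reaching a4) — 7 moves in all.
Check: all required cells visited; 7 ≤ 7 moves.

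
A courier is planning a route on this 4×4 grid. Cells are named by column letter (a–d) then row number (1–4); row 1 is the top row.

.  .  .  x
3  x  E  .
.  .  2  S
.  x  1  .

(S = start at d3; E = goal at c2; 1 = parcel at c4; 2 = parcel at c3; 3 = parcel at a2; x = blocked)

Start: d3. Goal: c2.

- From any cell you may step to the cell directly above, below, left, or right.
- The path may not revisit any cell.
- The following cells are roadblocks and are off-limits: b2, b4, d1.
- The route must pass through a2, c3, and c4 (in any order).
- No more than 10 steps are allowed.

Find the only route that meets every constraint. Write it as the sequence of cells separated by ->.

d3 -> d4 -> c4 -> c3 -> b3 -> a3 -> a2 -> a1 -> b1 -> c1 -> c2

The budget equals the shortest possible length, so every move has to be on a shortest route through the required cells.
Route from d3: down 1 to d4, left 1 to c4, up 1 to c3, left 2 to a3, up 2 to a1, right 2 to c1, down 1 to c2 — 10 moves in all.
Check: all required cells visited; 10 ≤ 10 moves.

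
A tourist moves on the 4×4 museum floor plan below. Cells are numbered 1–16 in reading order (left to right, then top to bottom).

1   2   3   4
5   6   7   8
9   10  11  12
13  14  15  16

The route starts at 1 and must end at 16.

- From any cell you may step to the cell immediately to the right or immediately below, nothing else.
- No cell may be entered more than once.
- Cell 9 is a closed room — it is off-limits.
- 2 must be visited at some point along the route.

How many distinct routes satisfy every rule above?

A right/down-only route from 1 to 16 makes exactly 3 down-moves and 3 right-moves in some order.
With no other constraints that would be C(6,3) = 20 routes.
Split at 2 and multiply the segment counts (each segment already excludes blocked cells): 1→2: 1; 2→16: 10; product = 10.
That gives 10 routes.

10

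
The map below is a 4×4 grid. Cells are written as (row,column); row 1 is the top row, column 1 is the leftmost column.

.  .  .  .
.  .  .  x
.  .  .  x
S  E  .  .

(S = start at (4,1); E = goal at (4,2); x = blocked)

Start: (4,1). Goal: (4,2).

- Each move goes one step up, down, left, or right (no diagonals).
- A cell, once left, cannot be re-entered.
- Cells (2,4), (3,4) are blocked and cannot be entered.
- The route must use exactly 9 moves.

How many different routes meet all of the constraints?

9

Need simple routes of exactly 9 moves from (4,1) to (4,2) (Manhattan distance 1, so 4 moves are spent on a detour and 4 undoing it).
Branch systematically from the start, pruning whenever the remaining move budget drops below the Manhattan distance to (4,2) or differs from it in parity. Every completion starts via (3,1): 9 (no valid completion starts via (4,2)).
That gives 9 routes.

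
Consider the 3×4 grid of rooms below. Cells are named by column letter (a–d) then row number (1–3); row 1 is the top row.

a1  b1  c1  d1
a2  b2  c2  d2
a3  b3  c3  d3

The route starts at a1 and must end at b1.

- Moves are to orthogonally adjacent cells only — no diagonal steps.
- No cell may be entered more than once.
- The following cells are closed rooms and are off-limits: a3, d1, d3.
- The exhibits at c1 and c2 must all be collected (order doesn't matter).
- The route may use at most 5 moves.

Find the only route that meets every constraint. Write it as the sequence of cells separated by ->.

a1 -> a2 -> b2 -> c2 -> c1 -> b1

Any route must reach c1 and c2 and still end at b1 within 5 moves, so the order of the required stops is forced.
Route from a1: down 1 to a2, right 2 to c2, up 1 to c1, left 1 to b1 — 5 moves in all.
Check: all required cells visited; 5 ≤ 5 moves.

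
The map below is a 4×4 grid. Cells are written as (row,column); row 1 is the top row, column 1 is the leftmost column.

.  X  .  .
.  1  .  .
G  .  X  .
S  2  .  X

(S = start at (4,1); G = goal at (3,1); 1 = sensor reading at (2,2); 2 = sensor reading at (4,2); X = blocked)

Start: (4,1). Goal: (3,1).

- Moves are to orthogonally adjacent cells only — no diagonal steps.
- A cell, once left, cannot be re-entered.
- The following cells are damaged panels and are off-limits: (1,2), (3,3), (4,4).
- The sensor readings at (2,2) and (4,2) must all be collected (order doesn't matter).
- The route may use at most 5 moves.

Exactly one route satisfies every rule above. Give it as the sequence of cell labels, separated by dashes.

The 5-move cap with required stops at (2,2), (4,2) leaves no slack for detours.
Route from (4,1): right to (4,2), 2× up (reaching (2,2)), left to (2,1), down to (3,1) — 5 moves in all.
Check: all required cells visited; 5 ≤ 5 moves.

(4,1) - (4,2) - (3,2) - (2,2) - (2,1) - (3,1)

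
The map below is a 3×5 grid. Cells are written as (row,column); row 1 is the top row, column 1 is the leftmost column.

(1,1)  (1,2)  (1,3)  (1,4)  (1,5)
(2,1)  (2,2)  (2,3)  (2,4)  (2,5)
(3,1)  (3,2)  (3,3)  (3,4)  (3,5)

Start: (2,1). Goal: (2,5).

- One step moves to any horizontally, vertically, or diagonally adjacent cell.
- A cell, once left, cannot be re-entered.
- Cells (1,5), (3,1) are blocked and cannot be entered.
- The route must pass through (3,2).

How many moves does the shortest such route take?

4

Any route passes through (3,2) somewhere between (2,1) and (2,5). Summing Chebyshev distances along the two legs ((2,1) → (3,2) → (2,5)) gives a lower bound of 1 + 3 = 4 moves.
A route of 4 moves achieves this: (2,1) → (3,2) → (2,3) → (1,4) → (2,5).
Since 4 matches the lower bound, it is optimal.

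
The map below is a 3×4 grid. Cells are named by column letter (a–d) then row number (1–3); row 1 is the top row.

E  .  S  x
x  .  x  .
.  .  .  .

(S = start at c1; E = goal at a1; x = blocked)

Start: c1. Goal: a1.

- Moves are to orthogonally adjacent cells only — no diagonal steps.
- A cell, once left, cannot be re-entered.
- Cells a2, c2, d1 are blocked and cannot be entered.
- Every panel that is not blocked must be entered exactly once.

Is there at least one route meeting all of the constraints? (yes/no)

Cell d2 has only one open neighbour but is neither the start nor the goal, so a Hamiltonian route would have to both enter and leave it through the same neighbour — impossible without revisiting.

no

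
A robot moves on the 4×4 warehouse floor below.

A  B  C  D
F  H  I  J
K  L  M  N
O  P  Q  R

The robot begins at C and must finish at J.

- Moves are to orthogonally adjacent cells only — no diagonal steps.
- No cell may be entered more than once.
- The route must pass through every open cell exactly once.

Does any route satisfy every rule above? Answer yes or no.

Colour the cells like a checkerboard: each orthogonal step flips colour, so a Hamiltonian route alternates colours. Here there are 8 cells of one colour and 8 of the other, with start on the same colour as the goal — the counts and endpoints can't be arranged into an alternating sequence of length 16, so no Hamiltonian route exists.

no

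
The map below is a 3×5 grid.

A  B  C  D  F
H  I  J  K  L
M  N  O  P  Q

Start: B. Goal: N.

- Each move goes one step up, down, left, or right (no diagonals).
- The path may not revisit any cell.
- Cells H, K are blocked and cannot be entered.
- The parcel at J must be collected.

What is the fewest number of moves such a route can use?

Any route passes through J somewhere between B and N. Summing Manhattan distances along the two legs (B → J → N) gives a lower bound of 2 + 2 = 4 moves.
A route of 4 moves achieves this: B → I → J → O → N.
Since 4 matches the lower bound, it is optimal.

4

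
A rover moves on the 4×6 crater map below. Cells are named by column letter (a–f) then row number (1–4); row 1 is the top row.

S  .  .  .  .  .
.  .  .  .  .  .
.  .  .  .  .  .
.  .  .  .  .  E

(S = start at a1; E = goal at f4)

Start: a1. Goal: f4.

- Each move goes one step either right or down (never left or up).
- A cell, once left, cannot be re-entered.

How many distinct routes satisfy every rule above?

A right/down-only route from a1 to f4 makes exactly 3 down-moves and 5 right-moves in some order.
With no other constraints that would be C(8,3) = 56 routes.
That gives 56 routes.

56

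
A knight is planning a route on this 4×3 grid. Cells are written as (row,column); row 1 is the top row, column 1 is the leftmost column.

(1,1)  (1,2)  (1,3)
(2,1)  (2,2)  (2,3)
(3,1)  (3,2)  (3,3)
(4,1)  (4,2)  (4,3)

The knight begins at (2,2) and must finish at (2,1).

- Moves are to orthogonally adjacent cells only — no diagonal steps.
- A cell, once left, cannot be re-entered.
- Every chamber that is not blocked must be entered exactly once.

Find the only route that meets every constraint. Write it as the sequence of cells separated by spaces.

(2,2) (3,2) (3,1) (4,1) (4,2) (4,3) (3,3) (2,3) (1,3) (1,2) (1,1) (2,1)

Need to visit all 12 open cells exactly once, starting at (2,2) and ending at (2,1).
Cell (4,1) has only two open neighbours ((3,1) and (4,2)), so the path must pass straight through it: one of those is the cell it's entered from and the other is where it exits.
Route from (2,2): down to (3,2), left to (3,1), down to (4,1), 2× right (reaching (4,3)), 3× up (reaching (1,3)), 2× left (reaching (1,1)), down to (2,1) — 11 moves in all.
Check: all 12 open cells covered.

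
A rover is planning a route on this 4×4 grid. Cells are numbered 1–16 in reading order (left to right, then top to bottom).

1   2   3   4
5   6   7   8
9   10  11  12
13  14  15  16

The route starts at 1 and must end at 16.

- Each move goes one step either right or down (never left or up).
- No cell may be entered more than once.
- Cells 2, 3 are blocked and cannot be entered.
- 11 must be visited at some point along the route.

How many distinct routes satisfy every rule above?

A right/down-only route from 1 to 16 makes exactly 3 down-moves and 3 right-moves in some order.
With no other constraints that would be C(6,3) = 20 routes.
Split at 11 and multiply the segment counts (each segment already excludes blocked cells): 1→11: 3; 11→16: 2; product = 6.
That gives 6 routes.

6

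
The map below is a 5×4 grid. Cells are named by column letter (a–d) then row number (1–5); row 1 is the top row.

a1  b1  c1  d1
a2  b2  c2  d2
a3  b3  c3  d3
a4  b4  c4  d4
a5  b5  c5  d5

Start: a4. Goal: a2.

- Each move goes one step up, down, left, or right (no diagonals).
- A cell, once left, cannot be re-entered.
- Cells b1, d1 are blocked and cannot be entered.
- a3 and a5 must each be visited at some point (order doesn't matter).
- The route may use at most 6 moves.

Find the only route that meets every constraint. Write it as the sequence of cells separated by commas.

a4, a5, b5, b4, b3, a3, a2

The 6-move cap with required stops at a3, a5 leaves no slack for detours.
Route from a4: down to a5, right to b5, 2× up (reaching b3), left to a3, up to a2 — 6 moves in all.
Check: all required cells visited; 6 ≤ 6 moves.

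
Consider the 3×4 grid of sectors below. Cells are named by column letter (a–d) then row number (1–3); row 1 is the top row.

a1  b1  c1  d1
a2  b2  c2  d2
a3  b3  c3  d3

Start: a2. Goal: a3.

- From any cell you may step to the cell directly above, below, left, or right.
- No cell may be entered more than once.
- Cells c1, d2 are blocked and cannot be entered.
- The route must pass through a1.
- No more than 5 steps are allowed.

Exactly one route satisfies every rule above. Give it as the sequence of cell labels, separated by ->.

a2 -> a1 -> b1 -> b2 -> b3 -> a3

The budget equals the shortest possible length, so every move has to be on a shortest route through the required cells.
Route from a2: up 1 to a1, right 1 to b1, down 2 to b3, left 1 to a3 — 5 moves in all.
Check: all required cells visited; 5 ≤ 5 moves.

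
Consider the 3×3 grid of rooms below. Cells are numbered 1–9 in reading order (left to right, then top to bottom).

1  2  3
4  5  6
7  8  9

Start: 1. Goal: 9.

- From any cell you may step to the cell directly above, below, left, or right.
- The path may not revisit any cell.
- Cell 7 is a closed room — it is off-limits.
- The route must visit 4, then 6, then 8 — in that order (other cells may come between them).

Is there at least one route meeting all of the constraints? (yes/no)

no

Even ignoring the required order, no revisit-free route from 1 to 9 manages to pass through all of 4, 6, and 8: branching out from 1, every path either misses one of them or, having collected them, can no longer reach 9 without re-entering a cell.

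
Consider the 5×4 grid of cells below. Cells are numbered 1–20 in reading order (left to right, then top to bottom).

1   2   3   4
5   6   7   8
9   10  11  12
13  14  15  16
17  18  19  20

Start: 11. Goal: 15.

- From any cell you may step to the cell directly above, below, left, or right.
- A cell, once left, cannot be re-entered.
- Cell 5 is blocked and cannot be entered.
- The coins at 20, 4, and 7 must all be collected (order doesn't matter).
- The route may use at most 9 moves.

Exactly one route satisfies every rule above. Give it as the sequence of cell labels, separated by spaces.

Any route must reach 20, 4, and 7 and still end at 15 within 9 moves, so the order of the required stops is forced.
Route from 11: up 2 to 3, right 1 to 4, down 4 to 20, left 1 to 19, up 1 to 15 — 9 moves in all.
Check: all required cells visited; 9 ≤ 9 moves.

11 7 3 4 8 12 16 20 19 15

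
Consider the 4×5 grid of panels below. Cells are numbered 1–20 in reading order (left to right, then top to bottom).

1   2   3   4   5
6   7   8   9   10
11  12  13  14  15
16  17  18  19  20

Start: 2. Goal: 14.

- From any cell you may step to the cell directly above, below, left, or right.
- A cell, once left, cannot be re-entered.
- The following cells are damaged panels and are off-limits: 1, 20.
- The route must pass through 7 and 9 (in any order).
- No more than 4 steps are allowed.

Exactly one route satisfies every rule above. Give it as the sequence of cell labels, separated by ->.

2 -> 7 -> 8 -> 9 -> 14

Any route must reach 7 and 9 and still end at 14 within 4 moves, so the order of the required stops is forced.
Route from 2: down to 7, 2× right (reaching 9), down to 14 — 4 moves in all.
Check: all required cells visited; 4 ≤ 4 moves.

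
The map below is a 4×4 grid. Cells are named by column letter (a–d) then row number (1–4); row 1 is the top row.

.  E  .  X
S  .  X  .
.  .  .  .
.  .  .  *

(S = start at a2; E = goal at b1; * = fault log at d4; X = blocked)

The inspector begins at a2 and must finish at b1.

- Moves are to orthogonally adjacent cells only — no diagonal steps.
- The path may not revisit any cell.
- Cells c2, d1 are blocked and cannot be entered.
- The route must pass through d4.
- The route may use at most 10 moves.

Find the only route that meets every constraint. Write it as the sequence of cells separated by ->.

a2 -> a3 -> a4 -> b4 -> c4 -> d4 -> d3 -> c3 -> b3 -> b2 -> b1

The 10-move cap with required stops at d4 leaves no slack for detours.
Route from a2: down 2 to a4, right 3 to d4, up 1 to d3, left 2 to b3, up 2 to b1 — 10 moves in all.
Check: all required cells visited; 10 ≤ 10 moves.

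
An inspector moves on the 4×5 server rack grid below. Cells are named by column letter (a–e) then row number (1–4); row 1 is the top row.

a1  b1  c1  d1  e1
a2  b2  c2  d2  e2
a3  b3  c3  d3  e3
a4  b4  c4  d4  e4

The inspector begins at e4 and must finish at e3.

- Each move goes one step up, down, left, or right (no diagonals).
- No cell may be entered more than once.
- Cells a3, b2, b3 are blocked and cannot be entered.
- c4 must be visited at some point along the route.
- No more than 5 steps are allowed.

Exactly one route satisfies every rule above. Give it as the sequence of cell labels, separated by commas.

Any route must reach c4 and still end at e3 within 5 moves, so the order of the required stops is forced.
Route from e4: 2× left (reaching c4), up to c3, 2× right (reaching e3) — 5 moves in all.
Check: all required cells visited; 5 ≤ 5 moves.

e4, d4, c4, c3, d3, e3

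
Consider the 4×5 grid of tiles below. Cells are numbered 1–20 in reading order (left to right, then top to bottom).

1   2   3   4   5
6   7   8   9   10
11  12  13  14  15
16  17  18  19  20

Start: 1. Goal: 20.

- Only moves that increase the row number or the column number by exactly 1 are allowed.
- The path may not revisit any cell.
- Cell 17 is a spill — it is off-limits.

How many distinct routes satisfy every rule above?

31

A right/down-only route from 1 to 20 makes exactly 3 down-moves and 4 right-moves in some order.
With no other constraints that would be C(7,3) = 35 routes.
Subtract routes through each blocked cell (inclusion–exclusion for overlaps): − through 17: 4 → 31.
That gives 31 routes.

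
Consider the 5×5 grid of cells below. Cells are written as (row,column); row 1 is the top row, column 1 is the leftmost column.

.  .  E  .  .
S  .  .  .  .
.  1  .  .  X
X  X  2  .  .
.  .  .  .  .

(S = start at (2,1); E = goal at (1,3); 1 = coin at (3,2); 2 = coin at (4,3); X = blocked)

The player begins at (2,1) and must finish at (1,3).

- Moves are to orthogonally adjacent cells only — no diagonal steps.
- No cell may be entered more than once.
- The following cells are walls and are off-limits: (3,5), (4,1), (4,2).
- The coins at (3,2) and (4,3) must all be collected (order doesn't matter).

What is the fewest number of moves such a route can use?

Any route passes through (3,2) and (4,3) in some order between (2,1) and (1,3). Summing Manhattan distances along each leg and taking the cheapest ordering ((2,1) → (3,2) → (4,3) → (1,3)) gives a lower bound of 2 + 2 + 3 = 7 moves.
The shortest route satisfying every rule uses 9 moves: (2,1) → (3,1) → (3,2) → (3,3) → (4,3) → (4,4) → (3,4) → (2,4) → (1,4) → (1,3).
The bound of 7 isn't tight here; checking systematically, no route of length 7 through 8 satisfies every constraint, so 9 is the minimum.

9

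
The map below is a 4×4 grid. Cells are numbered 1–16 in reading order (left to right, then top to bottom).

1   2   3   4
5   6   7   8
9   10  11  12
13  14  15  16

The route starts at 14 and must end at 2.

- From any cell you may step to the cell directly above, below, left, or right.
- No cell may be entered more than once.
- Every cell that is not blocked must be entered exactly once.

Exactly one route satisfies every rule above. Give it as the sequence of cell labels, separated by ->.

14 -> 13 -> 9 -> 10 -> 11 -> 15 -> 16 -> 12 -> 8 -> 4 -> 3 -> 7 -> 6 -> 5 -> 1 -> 2

Need to visit all 16 open cells exactly once, starting at 14 and ending at 2.
Route from 14: left 1 to 13, up 1 to 9, right 2 to 11, down 1 to 15, right 1 to 16, up 3 to 4, left 1 to 3, down 1 to 7, left 2 to 5, up 1 to 1, right 1 to 2 — 15 moves in all.
Check: all 16 open cells covered.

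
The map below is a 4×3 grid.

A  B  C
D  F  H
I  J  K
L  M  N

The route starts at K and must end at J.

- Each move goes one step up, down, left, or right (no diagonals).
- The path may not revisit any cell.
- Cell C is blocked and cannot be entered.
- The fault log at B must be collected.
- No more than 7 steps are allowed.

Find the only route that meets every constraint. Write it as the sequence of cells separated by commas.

The budget equals the shortest possible length, so every move has to be on a shortest route through the required cells.
Route from K: up 1 to H, left 1 to F, up 1 to B, left 1 to A, down 2 to I, right 1 to J — 7 moves in all.
Check: all required cells visited; 7 ≤ 7 moves.

K, H, F, B, A, D, I, J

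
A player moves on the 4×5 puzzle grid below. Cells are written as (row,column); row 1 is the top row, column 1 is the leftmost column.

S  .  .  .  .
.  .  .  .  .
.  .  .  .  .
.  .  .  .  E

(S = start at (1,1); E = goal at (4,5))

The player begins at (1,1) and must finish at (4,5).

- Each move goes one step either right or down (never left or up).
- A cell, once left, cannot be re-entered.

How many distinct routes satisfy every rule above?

35

A right/down-only route from (1,1) to (4,5) makes exactly 3 down-moves and 4 right-moves in some order.
With no other constraints that would be C(7,3) = 35 routes.
That gives 35 routes.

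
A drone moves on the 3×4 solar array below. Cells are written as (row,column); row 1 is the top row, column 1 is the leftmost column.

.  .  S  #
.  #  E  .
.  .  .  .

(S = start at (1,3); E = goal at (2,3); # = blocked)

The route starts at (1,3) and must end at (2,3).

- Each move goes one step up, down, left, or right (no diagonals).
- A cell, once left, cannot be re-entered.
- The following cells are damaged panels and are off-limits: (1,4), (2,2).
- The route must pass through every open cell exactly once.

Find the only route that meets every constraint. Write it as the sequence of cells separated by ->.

Need to visit all 10 open cells exactly once, starting at (1,3) and ending at (2,3).
Route from (1,3): left 2 to (1,1), down 2 to (3,1), right 3 to (3,4), up 1 to (2,4), left 1 to (2,3) — 9 moves in all.
Check: all 10 open cells covered.

(1,3) -> (1,2) -> (1,1) -> (2,1) -> (3,1) -> (3,2) -> (3,3) -> (3,4) -> (2,4) -> (2,3)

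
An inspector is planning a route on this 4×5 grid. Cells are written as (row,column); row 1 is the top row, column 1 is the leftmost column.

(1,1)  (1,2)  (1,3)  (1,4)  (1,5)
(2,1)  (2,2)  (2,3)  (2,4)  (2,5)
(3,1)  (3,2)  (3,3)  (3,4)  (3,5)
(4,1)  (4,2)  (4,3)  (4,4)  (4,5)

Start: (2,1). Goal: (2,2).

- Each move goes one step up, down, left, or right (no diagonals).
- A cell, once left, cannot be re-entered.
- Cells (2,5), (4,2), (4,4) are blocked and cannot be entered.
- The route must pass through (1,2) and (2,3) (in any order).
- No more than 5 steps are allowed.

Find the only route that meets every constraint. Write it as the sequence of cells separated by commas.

(2,1), (1,1), (1,2), (1,3), (2,3), (2,2)

The budget equals the shortest possible length, so every move has to be on a shortest route through the required cells.
Route from (2,1): up 1 to (1,1), right 2 to (1,3), down 1 to (2,3), left 1 to (2,2) — 5 moves in all.
Check: all required cells visited; 5 ≤ 5 moves.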